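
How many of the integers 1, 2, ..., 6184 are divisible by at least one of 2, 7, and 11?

By inclusion-exclusion,
⌊6184/2⌋ + ⌊6184/7⌋ + ⌊6184/11⌋ − ⌊6184/14⌋ − ⌊6184/22⌋ − ⌊6184/77⌋ + ⌊6184/154⌋ = 3092 + 883 + 562 − 441 − 281 − 80 + 40 = 3775

3775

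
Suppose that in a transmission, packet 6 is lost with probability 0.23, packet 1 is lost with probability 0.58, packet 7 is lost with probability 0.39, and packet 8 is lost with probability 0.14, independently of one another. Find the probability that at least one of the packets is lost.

P(none) = (1 − 0.23) × (1 − 0.58) × (1 − 0.39) × (1 − 0.14) = 0.77 × 0.42 × 0.61 × 0.86 = 0.16965564
P(at least one) = 1 − 0.16965564 = 0.83034436

0.83034436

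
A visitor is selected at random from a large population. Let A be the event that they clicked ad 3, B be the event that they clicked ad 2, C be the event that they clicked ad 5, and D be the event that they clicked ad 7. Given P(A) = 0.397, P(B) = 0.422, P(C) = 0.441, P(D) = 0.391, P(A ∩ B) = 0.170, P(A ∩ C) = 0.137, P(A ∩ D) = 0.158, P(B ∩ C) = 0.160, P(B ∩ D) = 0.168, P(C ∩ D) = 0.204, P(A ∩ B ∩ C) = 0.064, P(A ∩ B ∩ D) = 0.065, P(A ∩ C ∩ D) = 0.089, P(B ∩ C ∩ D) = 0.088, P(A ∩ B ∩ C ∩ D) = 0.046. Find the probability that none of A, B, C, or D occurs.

0.086

P(A ∪ B ∪ C ∪ D) = 0.397 + 0.422 + 0.441 + 0.391 − 0.170 − 0.137 − 0.158 − 0.160 − 0.168 − 0.204 + 0.064 + 0.065 + 0.089 + 0.088 − 0.046 = 0.914
P(none) = 1 − 0.914 = 0.086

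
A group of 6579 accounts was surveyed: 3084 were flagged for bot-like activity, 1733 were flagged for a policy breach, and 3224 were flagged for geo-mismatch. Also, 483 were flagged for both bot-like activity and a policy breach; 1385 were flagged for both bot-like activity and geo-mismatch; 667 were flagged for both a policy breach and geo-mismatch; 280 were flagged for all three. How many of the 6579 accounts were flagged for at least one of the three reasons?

N(≥1) = 3084 + 1733 + 3224 − 483 − 1385 − 667 + 280 = 5786

5786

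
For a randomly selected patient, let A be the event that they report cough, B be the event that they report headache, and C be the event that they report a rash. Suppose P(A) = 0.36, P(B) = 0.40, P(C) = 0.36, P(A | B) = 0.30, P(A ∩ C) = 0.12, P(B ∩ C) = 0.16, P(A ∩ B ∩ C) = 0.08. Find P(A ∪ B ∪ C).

0.80

P(A ∩ B) = P(B)·P(A|B) = 0.40 × 0.30 = 0.12
P(A ∪ B ∪ C) = 0.36 + 0.40 + 0.36 − 0.12 − 0.12 − 0.16 + 0.08 = 0.80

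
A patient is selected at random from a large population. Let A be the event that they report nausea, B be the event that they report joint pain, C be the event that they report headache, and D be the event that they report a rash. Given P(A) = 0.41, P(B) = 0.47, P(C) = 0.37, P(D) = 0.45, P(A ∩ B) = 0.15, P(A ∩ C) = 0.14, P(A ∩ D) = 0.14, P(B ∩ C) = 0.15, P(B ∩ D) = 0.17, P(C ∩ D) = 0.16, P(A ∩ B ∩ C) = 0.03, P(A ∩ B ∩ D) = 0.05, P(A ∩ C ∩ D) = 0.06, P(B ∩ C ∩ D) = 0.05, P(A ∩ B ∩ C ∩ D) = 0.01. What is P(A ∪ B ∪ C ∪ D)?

0.97

P(A ∪ B ∪ C ∪ D) = 0.41 + 0.47 + 0.37 + 0.45 − 0.15 − 0.14 − 0.14 − 0.15 − 0.17 − 0.16 + 0.03 + 0.05 + 0.06 + 0.05 − 0.01 = 0.97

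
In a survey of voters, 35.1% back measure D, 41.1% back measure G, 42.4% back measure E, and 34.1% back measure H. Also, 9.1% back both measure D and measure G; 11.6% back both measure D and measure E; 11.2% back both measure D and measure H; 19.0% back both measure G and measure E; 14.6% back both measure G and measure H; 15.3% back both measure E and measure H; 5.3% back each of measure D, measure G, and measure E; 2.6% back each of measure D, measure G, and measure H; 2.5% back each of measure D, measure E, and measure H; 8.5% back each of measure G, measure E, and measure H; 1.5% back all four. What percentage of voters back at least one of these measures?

P(≥1) = 35.1 + 41.1 + 42.4 + 34.1 − 9.1 − 11.6 − 11.2 − 19.0 − 14.6 − 15.3 + 5.3 + 2.6 + 2.5 + 8.5 − 1.5 = 89.3%

89.3%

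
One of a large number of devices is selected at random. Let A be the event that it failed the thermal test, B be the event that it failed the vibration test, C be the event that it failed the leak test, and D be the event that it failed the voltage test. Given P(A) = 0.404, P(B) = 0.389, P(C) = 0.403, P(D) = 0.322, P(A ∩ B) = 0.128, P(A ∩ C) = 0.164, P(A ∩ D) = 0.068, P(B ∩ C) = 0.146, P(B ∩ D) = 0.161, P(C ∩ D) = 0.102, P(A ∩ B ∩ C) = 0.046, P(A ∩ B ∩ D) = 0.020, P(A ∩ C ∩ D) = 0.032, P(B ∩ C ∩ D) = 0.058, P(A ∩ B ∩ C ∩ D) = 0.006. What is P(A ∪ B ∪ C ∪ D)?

By inclusion–exclusion:
P(A ∪ B ∪ C ∪ D) = 0.404 + 0.389 + 0.403 + 0.322 − 0.128 − 0.164 − 0.068 − 0.146 − 0.161 − 0.102 + 0.046 + 0.020 + 0.032 + 0.058 − 0.006 = 0.899

0.899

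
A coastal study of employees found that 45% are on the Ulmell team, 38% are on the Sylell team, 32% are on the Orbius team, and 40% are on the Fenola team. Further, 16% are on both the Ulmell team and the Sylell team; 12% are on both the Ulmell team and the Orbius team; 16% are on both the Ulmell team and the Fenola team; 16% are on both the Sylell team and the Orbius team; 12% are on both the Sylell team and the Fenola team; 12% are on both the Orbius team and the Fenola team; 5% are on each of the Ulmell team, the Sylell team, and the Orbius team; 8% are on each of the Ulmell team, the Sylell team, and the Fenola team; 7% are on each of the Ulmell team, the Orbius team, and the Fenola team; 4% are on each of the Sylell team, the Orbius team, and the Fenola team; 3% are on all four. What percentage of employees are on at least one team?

92%

P(union) = 45 + 38 + 32 + 40 − 16 − 12 − 16 − 16 − 12 − 12 + 5 + 8 + 7 + 4 − 3 = 92%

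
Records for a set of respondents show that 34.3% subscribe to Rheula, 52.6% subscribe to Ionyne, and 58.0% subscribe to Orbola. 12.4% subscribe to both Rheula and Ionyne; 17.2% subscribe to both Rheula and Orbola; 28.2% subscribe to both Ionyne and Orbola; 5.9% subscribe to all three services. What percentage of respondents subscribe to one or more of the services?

93.0%

By inclusion–exclusion:
P(≥1) = 34.3 + 52.6 + 58.0 − 12.4 − 17.2 − 28.2 + 5.9 = 93.0%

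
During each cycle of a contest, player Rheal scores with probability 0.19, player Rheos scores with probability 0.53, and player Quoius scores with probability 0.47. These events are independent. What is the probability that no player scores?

P(none) = (1 − 0.19) × (1 − 0.53) × (1 − 0.47) = 0.81 × 0.47 × 0.53 = 0.201771

0.201771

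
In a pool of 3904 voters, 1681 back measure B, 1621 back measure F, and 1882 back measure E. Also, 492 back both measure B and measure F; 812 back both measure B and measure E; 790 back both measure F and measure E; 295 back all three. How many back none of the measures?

519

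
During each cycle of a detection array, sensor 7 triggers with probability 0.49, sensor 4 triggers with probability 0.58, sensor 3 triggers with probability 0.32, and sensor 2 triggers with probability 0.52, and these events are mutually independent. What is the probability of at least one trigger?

P(none) = (1 − 0.49) × (1 − 0.58) × (1 − 0.32) × (1 − 0.52) = 0.51 × 0.42 × 0.68 × 0.48 = 0.06991488
P(at least one) = 1 − 0.06991488 = 0.93008512

0.93008512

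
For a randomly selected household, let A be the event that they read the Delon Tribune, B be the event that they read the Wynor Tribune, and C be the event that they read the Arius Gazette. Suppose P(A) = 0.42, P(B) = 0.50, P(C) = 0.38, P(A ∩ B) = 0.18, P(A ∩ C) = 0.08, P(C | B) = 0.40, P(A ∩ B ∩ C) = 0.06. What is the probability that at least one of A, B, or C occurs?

P(B ∩ C) = P(B)·P(C|B) = 0.50 × 0.40 = 0.20
Inclusion–exclusion gives
P(A ∪ B ∪ C) = 0.42 + 0.50 + 0.38 − 0.18 − 0.08 − 0.20 + 0.06 = 0.90

0.90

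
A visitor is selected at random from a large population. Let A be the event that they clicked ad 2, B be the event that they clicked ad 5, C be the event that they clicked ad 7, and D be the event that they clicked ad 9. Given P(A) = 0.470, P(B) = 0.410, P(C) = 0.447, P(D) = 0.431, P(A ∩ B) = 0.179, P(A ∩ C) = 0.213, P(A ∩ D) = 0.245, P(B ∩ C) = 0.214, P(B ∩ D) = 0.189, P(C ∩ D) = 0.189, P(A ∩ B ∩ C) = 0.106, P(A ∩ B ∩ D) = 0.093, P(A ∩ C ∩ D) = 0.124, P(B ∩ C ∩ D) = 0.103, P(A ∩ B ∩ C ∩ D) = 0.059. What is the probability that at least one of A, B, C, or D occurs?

Apply inclusion-exclusion:
P(A ∪ B ∪ C ∪ D) = 0.470 + 0.410 + 0.447 + 0.431 − 0.179 − 0.213 − 0.245 − 0.214 − 0.189 − 0.189 + 0.106 + 0.093 + 0.124 + 0.103 − 0.059 = 0.896

0.896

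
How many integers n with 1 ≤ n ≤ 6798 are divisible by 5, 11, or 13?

2234

By inclusion–exclusion:
1359 + 618 + 522 − 123 − 104 − 47 + 9 = 2234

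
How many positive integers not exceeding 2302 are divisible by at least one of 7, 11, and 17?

613

floor(2302/7) + floor(2302/11) + floor(2302/17) − floor(2302/77) − floor(2302/119) − floor(2302/187) + floor(2302/1309) = 328 + 209 + 135 − 29 − 19 − 12 + 1 = 613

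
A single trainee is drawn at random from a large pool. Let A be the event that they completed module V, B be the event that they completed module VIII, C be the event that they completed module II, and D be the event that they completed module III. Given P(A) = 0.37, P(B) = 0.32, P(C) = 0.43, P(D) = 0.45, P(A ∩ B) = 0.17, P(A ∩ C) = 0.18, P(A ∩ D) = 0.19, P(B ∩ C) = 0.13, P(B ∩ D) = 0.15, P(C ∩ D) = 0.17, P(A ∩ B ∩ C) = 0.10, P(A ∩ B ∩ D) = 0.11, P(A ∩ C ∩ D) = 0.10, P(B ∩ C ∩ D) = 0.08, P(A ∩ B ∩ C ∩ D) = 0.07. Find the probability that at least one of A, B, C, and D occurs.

0.90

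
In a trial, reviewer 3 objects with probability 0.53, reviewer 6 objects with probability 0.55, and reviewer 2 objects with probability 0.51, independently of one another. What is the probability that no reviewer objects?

0.103635

P(none) = (1 − 0.53) × (1 − 0.55) × (1 − 0.51) = 0.47 × 0.45 × 0.49 = 0.103635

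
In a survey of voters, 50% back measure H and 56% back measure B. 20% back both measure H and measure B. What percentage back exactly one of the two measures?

P(exactly one) = 50 + 56 − 2·20 = 66%

66%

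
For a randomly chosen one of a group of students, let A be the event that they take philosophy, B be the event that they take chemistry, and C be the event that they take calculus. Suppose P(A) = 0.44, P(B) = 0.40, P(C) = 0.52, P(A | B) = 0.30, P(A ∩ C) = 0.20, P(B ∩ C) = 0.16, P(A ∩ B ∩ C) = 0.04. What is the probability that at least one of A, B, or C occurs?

P(A ∩ B) = P(B)·P(A|B) = 0.40 × 0.30 = 0.12
By inclusion-exclusion,
P(A ∪ B ∪ C) = 0.44 + 0.40 + 0.52 − 0.12 − 0.20 − 0.16 + 0.04 = 0.92

0.92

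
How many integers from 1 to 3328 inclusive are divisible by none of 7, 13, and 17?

2478

floor(3328/7) + floor(3328/13) + floor(3328/17) − floor(3328/91) − floor(3328/119) − floor(3328/221) + floor(3328/1547) = 475 + 256 + 195 − 36 − 27 − 15 + 2 = 850
3328 − 850 = 2478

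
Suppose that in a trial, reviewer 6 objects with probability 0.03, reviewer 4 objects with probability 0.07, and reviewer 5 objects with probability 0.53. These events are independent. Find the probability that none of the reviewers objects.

P(none) = (1 − 0.03) × (1 − 0.07) × (1 − 0.53) = 0.97 × 0.93 × 0.47 = 0.423987

0.423987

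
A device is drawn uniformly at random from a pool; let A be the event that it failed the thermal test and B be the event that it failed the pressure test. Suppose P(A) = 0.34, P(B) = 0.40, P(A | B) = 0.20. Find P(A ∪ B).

0.66

P(A ∩ B) = P(B)·P(A|B) = 0.40 × 0.20 = 0.08
By inclusion–exclusion:
P(A ∪ B) = 0.34 + 0.40 − 0.08 = 0.66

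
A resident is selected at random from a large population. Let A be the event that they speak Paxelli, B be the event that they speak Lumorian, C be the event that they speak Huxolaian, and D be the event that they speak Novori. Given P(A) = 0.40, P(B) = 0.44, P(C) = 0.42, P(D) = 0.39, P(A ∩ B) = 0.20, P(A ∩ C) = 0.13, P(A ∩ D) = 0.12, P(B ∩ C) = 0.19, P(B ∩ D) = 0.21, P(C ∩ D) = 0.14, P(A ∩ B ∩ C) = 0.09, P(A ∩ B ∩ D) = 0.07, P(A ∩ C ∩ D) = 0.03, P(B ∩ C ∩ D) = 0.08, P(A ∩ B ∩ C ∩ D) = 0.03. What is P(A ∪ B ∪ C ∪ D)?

P(A ∪ B ∪ C ∪ D) = 0.40 + 0.44 + 0.42 + 0.39 − 0.20 − 0.13 − 0.12 − 0.19 − 0.21 − 0.14 + 0.09 + 0.07 + 0.03 + 0.08 − 0.03 = 0.90

0.90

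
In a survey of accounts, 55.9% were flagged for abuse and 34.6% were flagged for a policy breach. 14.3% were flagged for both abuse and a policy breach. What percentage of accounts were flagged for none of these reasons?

23.8%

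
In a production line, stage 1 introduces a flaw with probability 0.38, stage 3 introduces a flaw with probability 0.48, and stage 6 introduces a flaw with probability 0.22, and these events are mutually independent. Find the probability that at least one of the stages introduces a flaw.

0.748528

P(none) = (1 − 0.38) × (1 − 0.48) × (1 − 0.22) = 0.62 × 0.52 × 0.78 = 0.251472
P(at least one) = 1 − 0.251472 = 0.748528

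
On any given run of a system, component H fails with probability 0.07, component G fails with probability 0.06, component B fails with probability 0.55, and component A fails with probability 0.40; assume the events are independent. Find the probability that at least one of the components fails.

P(none) = (1 − 0.07) × (1 − 0.06) × (1 − 0.55) × (1 − 0.40) = 0.93 × 0.94 × 0.45 × 0.60 = 0.236034
P(at least one) = 1 − 0.236034 = 0.763966

0.763966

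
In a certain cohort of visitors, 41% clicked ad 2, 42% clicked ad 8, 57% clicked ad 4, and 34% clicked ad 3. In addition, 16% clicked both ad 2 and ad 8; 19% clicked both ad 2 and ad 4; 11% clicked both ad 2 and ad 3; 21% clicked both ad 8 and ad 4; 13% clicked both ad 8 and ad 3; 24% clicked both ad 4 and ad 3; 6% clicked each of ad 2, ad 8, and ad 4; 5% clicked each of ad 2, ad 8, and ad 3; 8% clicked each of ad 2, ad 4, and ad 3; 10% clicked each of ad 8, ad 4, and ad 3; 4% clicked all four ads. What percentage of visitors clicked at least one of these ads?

P(union) = 41 + 42 + 57 + 34 − 16 − 19 − 11 − 21 − 13 − 24 + 6 + 5 + 8 + 10 − 4 = 95%

95%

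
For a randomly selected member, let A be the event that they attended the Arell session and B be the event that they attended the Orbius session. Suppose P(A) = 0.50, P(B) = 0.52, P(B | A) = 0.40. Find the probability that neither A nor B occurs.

P(A ∩ B) = P(A)·P(B|A) = 0.50 × 0.40 = 0.20
Using inclusion–exclusion:
P(A ∪ B) = 0.50 + 0.52 − 0.20 = 0.82
P(none) = 1 − 0.82 = 0.18

0.18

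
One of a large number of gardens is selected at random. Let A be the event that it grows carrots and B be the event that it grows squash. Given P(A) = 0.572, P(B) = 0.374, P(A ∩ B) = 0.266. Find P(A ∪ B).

0.680

Inclusion–exclusion gives
P(A ∪ B) = 0.572 + 0.374 − 0.266 = 0.680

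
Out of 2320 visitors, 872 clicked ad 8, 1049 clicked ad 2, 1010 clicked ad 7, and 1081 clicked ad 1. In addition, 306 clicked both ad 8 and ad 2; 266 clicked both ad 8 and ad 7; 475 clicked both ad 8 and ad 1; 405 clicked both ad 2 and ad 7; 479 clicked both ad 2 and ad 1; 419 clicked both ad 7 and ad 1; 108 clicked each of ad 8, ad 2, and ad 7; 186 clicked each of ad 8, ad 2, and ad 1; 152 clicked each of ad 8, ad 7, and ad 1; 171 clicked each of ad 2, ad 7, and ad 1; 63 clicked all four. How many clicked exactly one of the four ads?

By inclusion–exclusion (exactly-one form):
|exactly one| = 872 + 1049 + 1010 + 1081 − 2·306 − 2·266 − 2·475 − 2·405 − 2·479 − 2·419 + 3·108 + 3·186 + 3·152 + 3·171 − 4·63 = 911

911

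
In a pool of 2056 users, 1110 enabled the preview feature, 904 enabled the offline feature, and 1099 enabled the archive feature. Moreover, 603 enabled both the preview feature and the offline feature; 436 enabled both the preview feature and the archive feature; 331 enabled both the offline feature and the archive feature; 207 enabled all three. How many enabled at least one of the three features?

Using inclusion–exclusion:
N(≥1) = 1110 + 904 + 1099 − 603 − 436 − 331 + 207 = 1950

1950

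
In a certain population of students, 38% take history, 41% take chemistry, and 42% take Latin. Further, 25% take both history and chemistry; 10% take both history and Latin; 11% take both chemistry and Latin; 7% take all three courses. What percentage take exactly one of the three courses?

50%

P(exactly one) = 38 + 41 + 42 − 2·25 − 2·10 − 2·11 + 3·7 = 50%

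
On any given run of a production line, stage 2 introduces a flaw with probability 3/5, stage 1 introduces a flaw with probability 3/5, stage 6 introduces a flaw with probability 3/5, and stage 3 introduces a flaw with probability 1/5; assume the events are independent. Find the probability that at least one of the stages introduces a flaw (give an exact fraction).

593/625

Independence gives P(none) = ∏(1 − pᵢ).
P(none) = (1 − 3/5) × (1 − 3/5) × (1 − 3/5) × (1 − 1/5) = 2/5 × 2/5 × 2/5 × 4/5 = 32/625
P(at least one) = 1 − 32/625 = 593/625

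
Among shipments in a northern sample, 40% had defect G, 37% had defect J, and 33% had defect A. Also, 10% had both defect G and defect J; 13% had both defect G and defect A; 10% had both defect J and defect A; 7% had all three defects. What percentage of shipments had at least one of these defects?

84%

By inclusion–exclusion:
P(union) = 40 + 37 + 33 − 10 − 13 − 10 + 7 = 84%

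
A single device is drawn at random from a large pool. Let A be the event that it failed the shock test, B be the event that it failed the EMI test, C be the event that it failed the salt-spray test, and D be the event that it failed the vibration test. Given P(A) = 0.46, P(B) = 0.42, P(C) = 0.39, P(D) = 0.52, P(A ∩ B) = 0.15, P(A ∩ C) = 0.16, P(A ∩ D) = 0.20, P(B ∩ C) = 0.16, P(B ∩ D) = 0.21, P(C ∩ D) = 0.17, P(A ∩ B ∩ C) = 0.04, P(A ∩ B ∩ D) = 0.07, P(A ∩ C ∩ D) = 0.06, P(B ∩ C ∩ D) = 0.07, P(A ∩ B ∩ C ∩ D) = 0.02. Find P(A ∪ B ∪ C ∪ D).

Using inclusion–exclusion:
P(A ∪ B ∪ C ∪ D) = 0.46 + 0.42 + 0.39 + 0.52 − 0.15 − 0.16 − 0.20 − 0.16 − 0.21 − 0.17 + 0.04 + 0.07 + 0.06 + 0.07 − 0.02 = 0.96

0.96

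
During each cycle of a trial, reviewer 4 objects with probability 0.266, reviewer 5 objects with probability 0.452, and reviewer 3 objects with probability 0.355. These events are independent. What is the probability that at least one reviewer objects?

0.74056036

Since the events are independent, P(none) is the product of the individual non-occurrence probabilities.
P(none) = (1 − 0.266) × (1 − 0.452) × (1 − 0.355) = 0.734 × 0.548 × 0.645 = 0.25943964
P(at least one) = 1 − 0.25943964 = 0.74056036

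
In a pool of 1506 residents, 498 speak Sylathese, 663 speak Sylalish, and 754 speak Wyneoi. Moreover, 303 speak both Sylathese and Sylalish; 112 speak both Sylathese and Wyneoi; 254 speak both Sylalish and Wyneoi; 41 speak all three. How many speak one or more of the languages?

1287

By inclusion-exclusion,
|at least one| = 498 + 663 + 754 − 303 − 112 − 254 + 41 = 1287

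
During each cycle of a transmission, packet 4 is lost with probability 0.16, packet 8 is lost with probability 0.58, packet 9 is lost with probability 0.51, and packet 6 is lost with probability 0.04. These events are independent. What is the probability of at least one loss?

Since the events are independent, P(none) is the product of the individual non-occurrence probabilities.
P(none) = (1 − 0.16) × (1 − 0.58) × (1 − 0.51) × (1 − 0.04) = 0.84 × 0.42 × 0.49 × 0.96 = 0.16595712
P(at least one) = 1 − 0.16595712 = 0.83404288

0.83404288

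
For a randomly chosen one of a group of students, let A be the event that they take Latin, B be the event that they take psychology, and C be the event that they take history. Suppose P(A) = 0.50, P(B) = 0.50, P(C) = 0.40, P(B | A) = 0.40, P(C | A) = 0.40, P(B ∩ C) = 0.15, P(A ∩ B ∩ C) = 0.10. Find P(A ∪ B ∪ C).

0.95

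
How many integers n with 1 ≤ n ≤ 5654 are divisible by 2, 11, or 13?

Using inclusion–exclusion:
2827 + 514 + 434 − 257 − 217 − 39 + 19 = 3281

3281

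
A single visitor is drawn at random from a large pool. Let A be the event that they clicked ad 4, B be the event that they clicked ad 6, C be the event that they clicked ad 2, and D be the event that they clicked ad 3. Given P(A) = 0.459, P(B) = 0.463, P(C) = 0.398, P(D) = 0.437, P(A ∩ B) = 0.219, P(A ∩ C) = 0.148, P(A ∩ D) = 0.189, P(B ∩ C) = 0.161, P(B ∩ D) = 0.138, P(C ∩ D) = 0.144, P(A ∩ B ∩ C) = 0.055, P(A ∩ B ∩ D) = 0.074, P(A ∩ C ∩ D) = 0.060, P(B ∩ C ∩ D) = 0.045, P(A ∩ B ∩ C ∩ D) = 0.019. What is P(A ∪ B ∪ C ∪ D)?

By inclusion-exclusion,
P(A ∪ B ∪ C ∪ D) = 0.459 + 0.463 + 0.398 + 0.437 − 0.219 − 0.148 − 0.189 − 0.161 − 0.138 − 0.144 + 0.055 + 0.074 + 0.060 + 0.045 − 0.019 = 0.973

0.973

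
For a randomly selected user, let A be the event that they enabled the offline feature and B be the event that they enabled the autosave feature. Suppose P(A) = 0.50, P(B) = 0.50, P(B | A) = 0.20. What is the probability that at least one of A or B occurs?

0.90

P(A ∩ B) = P(A)·P(B|A) = 0.50 × 0.20 = 0.10
By inclusion–exclusion:
P(A ∪ B) = 0.50 + 0.50 − 0.10 = 0.90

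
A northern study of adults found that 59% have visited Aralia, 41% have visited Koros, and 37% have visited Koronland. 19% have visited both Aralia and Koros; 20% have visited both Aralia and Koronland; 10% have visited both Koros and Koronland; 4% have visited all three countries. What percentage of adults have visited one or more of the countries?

By inclusion–exclusion:
P(≥1) = 59 + 41 + 37 − 19 − 20 − 10 + 4 = 92%

92%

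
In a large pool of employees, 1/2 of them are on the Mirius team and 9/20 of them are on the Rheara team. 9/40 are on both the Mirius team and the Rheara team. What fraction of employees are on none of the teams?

11/40

Using inclusion–exclusion:
P(≥1) = 1/2 + 9/20 − 9/40 = 29/40
P(none) = 1 − 29/40 = 11/40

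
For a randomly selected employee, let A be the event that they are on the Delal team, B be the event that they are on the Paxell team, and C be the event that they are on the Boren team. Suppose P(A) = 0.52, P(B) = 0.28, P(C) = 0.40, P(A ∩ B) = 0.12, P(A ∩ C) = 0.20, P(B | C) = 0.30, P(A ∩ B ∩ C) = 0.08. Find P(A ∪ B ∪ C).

P(B ∩ C) = P(C)·P(B|C) = 0.40 × 0.30 = 0.12
By inclusion–exclusion:
P(A ∪ B ∪ C) = 0.52 + 0.28 + 0.40 − 0.12 − 0.20 − 0.12 + 0.08 = 0.84

0.84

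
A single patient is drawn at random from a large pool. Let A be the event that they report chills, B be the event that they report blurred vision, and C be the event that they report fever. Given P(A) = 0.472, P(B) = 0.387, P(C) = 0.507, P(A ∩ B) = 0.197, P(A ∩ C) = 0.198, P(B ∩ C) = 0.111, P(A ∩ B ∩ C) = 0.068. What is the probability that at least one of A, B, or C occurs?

0.928

P(A ∪ B ∪ C) = 0.472 + 0.387 + 0.507 − 0.197 − 0.198 − 0.111 + 0.068 = 0.928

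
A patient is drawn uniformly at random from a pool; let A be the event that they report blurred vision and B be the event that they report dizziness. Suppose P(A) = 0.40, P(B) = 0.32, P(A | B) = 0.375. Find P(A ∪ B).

P(A ∩ B) = P(B)·P(A|B) = 0.32 × 0.375 = 0.12
Inclusion–exclusion gives
P(A ∪ B) = 0.40 + 0.32 − 0.12 = 0.60

0.60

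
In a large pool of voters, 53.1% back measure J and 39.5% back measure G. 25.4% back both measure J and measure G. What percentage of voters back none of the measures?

32.8%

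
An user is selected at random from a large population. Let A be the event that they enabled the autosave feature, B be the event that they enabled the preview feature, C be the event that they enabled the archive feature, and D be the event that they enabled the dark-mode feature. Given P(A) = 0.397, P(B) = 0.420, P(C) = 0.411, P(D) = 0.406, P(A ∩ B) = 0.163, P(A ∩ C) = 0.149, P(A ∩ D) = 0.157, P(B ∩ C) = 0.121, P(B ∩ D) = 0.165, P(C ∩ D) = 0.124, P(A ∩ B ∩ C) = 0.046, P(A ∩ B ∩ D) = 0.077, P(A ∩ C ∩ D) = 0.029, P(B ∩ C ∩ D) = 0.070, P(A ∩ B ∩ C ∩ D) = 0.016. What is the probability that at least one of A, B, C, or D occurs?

By inclusion–exclusion:
P(A ∪ B ∪ C ∪ D) = 0.397 + 0.420 + 0.411 + 0.406 − 0.163 − 0.149 − 0.157 − 0.121 − 0.165 − 0.124 + 0.046 + 0.077 + 0.029 + 0.070 − 0.016 = 0.961

0.961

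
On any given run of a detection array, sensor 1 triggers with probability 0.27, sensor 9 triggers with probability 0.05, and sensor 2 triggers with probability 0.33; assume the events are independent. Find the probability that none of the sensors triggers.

0.464645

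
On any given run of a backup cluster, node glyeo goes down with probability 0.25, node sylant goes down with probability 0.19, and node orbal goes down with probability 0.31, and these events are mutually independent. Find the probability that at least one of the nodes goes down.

0.580825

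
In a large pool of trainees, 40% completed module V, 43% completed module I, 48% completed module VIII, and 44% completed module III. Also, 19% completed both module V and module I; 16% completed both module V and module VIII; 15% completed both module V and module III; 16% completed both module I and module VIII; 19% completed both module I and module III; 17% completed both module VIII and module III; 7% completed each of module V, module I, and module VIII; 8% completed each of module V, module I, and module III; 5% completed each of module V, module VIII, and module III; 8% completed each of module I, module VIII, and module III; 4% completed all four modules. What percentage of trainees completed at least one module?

97%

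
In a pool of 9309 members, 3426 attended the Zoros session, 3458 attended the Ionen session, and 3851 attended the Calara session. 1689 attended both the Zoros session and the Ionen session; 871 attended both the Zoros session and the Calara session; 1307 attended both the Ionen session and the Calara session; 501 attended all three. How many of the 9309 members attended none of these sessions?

Apply inclusion-exclusion:
|union| = 3426 + 3458 + 3851 − 1689 − 871 − 1307 + 501 = 7369
None: 9309 − 7369 = 1940

1940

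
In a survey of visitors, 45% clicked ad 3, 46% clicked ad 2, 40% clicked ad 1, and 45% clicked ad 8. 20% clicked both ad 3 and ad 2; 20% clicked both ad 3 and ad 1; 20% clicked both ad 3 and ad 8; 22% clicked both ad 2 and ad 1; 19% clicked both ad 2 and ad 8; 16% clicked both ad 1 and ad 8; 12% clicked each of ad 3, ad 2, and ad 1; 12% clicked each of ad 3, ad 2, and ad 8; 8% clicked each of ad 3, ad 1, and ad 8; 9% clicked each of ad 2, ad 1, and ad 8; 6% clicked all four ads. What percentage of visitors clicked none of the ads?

Using inclusion–exclusion:
P(union) = 45 + 46 + 40 + 45 − 20 − 20 − 20 − 22 − 19 − 16 + 12 + 12 + 8 + 9 − 6 = 94%
P(none) = 100% − 94% = 6%

6%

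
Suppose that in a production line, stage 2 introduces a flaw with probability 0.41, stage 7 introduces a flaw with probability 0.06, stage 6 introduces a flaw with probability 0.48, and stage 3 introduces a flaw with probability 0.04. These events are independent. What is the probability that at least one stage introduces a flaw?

0.72314368

Independence gives P(none) = ∏(1 − pᵢ).
P(none) = (1 − 0.41) × (1 − 0.06) × (1 − 0.48) × (1 − 0.04) = 0.59 × 0.94 × 0.52 × 0.96 = 0.27685632
P(at least one) = 1 − 0.27685632 = 0.72314368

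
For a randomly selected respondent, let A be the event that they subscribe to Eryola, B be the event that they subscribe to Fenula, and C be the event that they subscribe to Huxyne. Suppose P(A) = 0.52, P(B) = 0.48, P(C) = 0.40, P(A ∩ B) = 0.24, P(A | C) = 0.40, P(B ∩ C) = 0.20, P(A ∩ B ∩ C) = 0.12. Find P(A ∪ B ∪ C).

0.92

P(A ∩ C) = P(C)·P(A|C) = 0.40 × 0.40 = 0.16
By inclusion–exclusion:
P(A ∪ B ∪ C) = 0.52 + 0.48 + 0.40 − 0.24 − 0.16 − 0.20 + 0.12 = 0.92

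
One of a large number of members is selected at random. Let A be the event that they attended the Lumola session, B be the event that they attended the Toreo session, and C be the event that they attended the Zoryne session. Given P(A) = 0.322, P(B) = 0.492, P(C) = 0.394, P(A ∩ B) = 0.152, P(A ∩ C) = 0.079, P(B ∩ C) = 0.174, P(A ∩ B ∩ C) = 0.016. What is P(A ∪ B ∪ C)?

0.819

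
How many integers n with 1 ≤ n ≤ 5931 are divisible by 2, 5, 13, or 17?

floor(5931/2) + floor(5931/5) + floor(5931/13) + floor(5931/17) − floor(5931/10) − floor(5931/26) − floor(5931/34) − floor(5931/65) − floor(5931/85) − floor(5931/221) + floor(5931/130) + floor(5931/170) + floor(5931/442) + floor(5931/1105) − floor(5931/2210) = 2965 + 1186 + 456 + 348 − 593 − 228 − 174 − 91 − 69 − 26 + 45 + 34 + 13 + 5 − 2 = 3869

3869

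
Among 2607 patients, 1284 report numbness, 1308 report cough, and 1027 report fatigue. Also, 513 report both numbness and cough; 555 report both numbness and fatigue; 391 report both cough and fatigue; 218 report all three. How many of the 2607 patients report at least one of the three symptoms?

|at least one| = 1284 + 1308 + 1027 − 513 − 555 − 391 + 218 = 2378

2378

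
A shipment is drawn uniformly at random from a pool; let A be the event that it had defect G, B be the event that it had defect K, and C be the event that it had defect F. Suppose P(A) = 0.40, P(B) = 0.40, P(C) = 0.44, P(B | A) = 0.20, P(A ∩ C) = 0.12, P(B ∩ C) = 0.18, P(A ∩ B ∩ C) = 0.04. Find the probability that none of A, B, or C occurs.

0.10

P(A ∩ B) = P(A)·P(B|A) = 0.40 × 0.20 = 0.08
Inclusion–exclusion gives
P(A ∪ B ∪ C) = 0.40 + 0.40 + 0.44 − 0.08 − 0.12 − 0.18 + 0.04 = 0.90
P(none) = 1 − 0.90 = 0.10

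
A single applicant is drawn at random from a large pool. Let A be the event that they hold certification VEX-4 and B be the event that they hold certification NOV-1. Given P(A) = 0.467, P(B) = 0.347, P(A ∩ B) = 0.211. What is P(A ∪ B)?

P(A ∪ B) = 0.467 + 0.347 − 0.211 = 0.603

0.603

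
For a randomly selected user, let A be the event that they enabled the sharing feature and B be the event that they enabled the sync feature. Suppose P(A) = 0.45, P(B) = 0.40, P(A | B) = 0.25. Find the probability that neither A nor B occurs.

P(A ∩ B) = P(B)·P(A|B) = 0.40 × 0.25 = 0.10
P(A ∪ B) = 0.45 + 0.40 − 0.10 = 0.75
P(none) = 1 − 0.75 = 0.25

0.25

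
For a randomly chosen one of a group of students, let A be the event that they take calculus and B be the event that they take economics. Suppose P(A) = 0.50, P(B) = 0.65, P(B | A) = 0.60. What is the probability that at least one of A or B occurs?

P(A ∩ B) = P(A)·P(B|A) = 0.50 × 0.60 = 0.30
By inclusion-exclusion,
P(A ∪ B) = 0.50 + 0.65 − 0.30 = 0.85

0.85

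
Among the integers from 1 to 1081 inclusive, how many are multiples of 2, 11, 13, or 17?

654

540 + 98 + 83 + 63 − 49 − 41 − 31 − 7 − 5 − 4 + 3 + 2 + 2 + 0 − 0 = 654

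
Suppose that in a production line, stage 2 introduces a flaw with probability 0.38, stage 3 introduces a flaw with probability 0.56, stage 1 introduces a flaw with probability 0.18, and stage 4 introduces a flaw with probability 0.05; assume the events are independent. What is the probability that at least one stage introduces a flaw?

P(none) = (1 − 0.38) × (1 − 0.56) × (1 − 0.18) × (1 − 0.05) = 0.62 × 0.44 × 0.82 × 0.95 = 0.2125112
P(at least one) = 1 − 0.2125112 = 0.7874888

0.7874888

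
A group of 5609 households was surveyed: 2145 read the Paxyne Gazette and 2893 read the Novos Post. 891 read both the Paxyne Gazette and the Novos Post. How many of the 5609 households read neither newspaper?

Using inclusion–exclusion:
|at least one| = 2145 + 2893 − 891 = 4147
None: 5609 − 4147 = 1462

1462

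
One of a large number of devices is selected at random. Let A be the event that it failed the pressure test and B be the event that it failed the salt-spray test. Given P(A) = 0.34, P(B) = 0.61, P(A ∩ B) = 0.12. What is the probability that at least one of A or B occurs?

By inclusion-exclusion,
P(A ∪ B) = 0.34 + 0.61 − 0.12 = 0.83

0.83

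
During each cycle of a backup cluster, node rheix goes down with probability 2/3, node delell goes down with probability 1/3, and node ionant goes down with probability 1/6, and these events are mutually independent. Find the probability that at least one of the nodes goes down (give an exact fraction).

22/27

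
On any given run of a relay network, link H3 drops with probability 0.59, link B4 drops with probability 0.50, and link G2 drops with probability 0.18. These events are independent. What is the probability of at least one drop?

0.8319

Since the events are independent, P(none) is the product of the individual non-occurrence probabilities.
P(none) = (1 − 0.59) × (1 − 0.50) × (1 − 0.18) = 0.41 × 0.50 × 0.82 = 0.1681
P(at least one) = 1 − 0.1681 = 0.8319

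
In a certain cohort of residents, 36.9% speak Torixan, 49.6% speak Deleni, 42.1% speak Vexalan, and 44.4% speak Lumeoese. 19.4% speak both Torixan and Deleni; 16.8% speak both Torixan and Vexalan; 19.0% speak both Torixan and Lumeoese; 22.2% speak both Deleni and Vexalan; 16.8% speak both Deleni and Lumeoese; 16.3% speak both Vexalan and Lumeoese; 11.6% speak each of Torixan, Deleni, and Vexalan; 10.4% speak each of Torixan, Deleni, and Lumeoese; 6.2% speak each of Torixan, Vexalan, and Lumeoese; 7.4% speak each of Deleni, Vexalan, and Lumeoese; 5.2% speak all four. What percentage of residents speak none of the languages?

By inclusion–exclusion:
P(union) = 36.9 + 49.6 + 42.1 + 44.4 − 19.4 − 16.8 − 19.0 − 22.2 − 16.8 − 16.3 + 11.6 + 10.4 + 6.2 + 7.4 − 5.2 = 92.9%
P(none) = 100% − 92.9% = 7.1%

7.1%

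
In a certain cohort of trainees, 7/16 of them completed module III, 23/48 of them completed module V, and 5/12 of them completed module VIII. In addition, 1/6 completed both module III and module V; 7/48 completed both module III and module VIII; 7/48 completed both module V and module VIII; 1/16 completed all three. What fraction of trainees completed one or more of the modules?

P(≥1) = 7/16 + 23/48 + 5/12 − 1/6 − 7/48 − 7/48 + 1/16 = 15/16

15/16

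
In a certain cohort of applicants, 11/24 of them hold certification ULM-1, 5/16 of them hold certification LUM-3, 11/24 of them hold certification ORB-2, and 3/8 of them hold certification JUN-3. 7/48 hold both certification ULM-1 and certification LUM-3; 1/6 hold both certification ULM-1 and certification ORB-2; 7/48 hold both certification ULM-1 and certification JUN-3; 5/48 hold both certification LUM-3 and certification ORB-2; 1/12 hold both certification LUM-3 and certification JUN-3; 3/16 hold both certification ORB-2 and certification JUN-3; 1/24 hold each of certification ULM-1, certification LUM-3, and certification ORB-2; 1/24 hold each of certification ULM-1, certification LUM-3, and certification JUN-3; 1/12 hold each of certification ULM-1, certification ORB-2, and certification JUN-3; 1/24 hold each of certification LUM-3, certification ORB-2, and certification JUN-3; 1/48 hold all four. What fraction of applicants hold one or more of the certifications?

23/24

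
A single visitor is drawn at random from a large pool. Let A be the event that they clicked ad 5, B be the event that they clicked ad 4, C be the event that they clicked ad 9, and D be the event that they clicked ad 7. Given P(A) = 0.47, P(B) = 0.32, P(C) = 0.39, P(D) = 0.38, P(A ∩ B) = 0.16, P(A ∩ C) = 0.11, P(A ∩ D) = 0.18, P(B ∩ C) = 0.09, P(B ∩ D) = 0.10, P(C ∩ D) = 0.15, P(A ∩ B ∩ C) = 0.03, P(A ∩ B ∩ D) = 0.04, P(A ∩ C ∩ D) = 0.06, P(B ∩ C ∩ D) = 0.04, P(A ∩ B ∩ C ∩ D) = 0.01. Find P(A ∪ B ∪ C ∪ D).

0.93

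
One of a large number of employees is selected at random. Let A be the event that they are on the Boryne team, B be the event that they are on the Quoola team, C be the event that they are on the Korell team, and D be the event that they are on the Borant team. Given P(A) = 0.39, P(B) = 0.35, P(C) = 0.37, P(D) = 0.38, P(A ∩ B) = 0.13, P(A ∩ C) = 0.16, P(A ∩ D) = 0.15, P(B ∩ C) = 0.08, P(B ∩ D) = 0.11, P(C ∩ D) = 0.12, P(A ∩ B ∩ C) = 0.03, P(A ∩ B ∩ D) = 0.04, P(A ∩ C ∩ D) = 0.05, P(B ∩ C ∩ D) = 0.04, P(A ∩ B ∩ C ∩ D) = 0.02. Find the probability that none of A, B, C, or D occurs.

P(A ∪ B ∪ C ∪ D) = 0.39 + 0.35 + 0.37 + 0.38 − 0.13 − 0.16 − 0.15 − 0.08 − 0.11 − 0.12 + 0.03 + 0.04 + 0.05 + 0.04 − 0.02 = 0.88
P(none) = 1 − 0.88 = 0.12

0.12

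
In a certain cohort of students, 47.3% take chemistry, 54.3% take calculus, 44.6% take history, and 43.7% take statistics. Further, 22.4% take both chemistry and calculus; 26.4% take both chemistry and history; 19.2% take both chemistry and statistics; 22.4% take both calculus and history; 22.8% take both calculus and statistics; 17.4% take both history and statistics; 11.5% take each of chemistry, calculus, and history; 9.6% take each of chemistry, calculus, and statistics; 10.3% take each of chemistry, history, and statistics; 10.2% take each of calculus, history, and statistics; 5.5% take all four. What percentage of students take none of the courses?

Inclusion–exclusion gives
P(union) = 47.3 + 54.3 + 44.6 + 43.7 − 22.4 − 26.4 − 19.2 − 22.4 − 22.8 − 17.4 + 11.5 + 9.6 + 10.3 + 10.2 − 5.5 = 95.4%
P(none) = 100% − 95.4% = 4.6%

4.6%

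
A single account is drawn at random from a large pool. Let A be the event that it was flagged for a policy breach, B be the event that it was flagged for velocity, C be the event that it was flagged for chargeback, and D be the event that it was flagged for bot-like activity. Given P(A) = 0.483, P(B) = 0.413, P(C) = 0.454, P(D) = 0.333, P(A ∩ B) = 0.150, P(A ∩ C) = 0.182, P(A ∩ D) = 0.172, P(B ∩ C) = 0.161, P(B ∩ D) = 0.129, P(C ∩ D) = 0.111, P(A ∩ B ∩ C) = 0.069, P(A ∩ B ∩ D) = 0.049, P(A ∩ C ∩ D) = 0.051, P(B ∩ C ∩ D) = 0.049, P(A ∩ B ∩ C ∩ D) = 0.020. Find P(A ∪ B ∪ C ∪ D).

0.976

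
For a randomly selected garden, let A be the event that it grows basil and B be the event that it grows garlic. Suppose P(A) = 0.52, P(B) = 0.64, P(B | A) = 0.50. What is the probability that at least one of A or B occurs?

0.90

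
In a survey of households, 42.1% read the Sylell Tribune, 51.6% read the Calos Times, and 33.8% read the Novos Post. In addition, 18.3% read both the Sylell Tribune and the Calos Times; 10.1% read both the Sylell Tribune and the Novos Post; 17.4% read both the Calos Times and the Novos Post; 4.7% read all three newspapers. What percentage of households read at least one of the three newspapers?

Inclusion–exclusion gives
P(at least one) = 42.1 + 51.6 + 33.8 − 18.3 − 10.1 − 17.4 + 4.7 = 86.4%

86.4%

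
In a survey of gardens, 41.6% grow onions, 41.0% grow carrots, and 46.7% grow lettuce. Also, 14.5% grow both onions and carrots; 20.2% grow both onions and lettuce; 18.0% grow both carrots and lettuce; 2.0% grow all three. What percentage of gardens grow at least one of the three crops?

P(≥1) = 41.6 + 41.0 + 46.7 − 14.5 − 20.2 − 18.0 + 2.0 = 78.6%

78.6%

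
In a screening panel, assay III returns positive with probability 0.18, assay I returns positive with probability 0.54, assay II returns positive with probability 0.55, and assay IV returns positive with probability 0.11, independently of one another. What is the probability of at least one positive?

0.8489314

P(none) = (1 − 0.18) × (1 − 0.54) × (1 − 0.55) × (1 − 0.11) = 0.82 × 0.46 × 0.45 × 0.89 = 0.1510686
P(at least one) = 1 − 0.1510686 = 0.8489314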